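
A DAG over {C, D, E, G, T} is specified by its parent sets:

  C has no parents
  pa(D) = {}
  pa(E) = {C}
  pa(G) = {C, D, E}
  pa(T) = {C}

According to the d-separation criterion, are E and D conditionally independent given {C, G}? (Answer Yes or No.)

Enumerating the 2 paths from E to D and testing each for blocking by {C, G}:
Path 1: E → G ← D
  G is a collider and G is conditioned on, which opens it — no node blocks this path, so it is active.
Path 2: E ← C → G ← D
  C is a fork here and C is conditioned on, so the path is blocked at C.
Because an active path exists, E and D are not d-separated.

No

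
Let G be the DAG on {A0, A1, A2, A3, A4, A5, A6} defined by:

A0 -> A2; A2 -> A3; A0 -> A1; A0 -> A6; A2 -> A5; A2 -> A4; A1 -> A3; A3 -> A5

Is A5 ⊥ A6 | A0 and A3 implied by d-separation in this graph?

Yes

Enumerating the 4 paths from A5 to A6 and testing each for blocking by {A0, A3}:
Path 1: A5 ← A2 ← A0 → A6
  A0 is a fork here and A0 is conditioned on, so the path is blocked at A0.
Path 2: A5 ← A2 → A3 ← A1 ← A0 → A6
  A0 is a fork here and A0 is conditioned on, so the path is blocked at A0.
Path 3: A5 ← A3 ← A1 ← A0 → A6
  A3 is a chain here and A3 is conditioned on, so the path is blocked at A3.
Path 4: A5 ← A3 ← A2 ← A0 → A6
  A3 is a chain here and A3 is conditioned on, so the path is blocked at A3.
Every path is blocked, so A5 and A6 are d-separated given {A0, A3}.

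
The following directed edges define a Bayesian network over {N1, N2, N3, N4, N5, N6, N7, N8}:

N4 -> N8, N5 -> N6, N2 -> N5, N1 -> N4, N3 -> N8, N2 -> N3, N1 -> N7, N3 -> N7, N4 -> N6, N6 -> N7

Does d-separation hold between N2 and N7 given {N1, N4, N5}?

No — N2 and N7 are not d-separated given {N1, N4, N5}.

There are 6 undirected paths between N2 and N7; checking each against the conditioning set {N1, N4, N5}:
Path 1: N2 → N5 → N6 ← N4 ← N1 → N7
  N5 is a chain here and N5 is conditioned on, so the path is blocked at N5.
Path 2: N2 → N5 → N6 ← N4 → N8 ← N3 → N7
  N5 is a chain here and N5 is conditioned on, so the path is blocked at N5.
Path 3: N2 → N5 → N6 → N7
  N5 is a chain here and N5 is conditioned on, so the path is blocked at N5.
Path 4: N2 → N3 → N8 ← N4 ← N1 → N7
  N8 is a collider here and neither N8 nor any of its descendants is conditioned on, so the collider stays closed — the path is blocked at N8.
Path 5: N2 → N3 → N8 ← N4 → N6 → N7
  N8 is a collider here and neither N8 nor any of its descendants is conditioned on, so the collider stays closed — the path is blocked at N8.
Path 6: N2 → N3 → N7
  N3 is a chain and N3 is not conditioned on — no node blocks this path, so it is active.
Because an active path exists, N2 and N7 are not d-separated.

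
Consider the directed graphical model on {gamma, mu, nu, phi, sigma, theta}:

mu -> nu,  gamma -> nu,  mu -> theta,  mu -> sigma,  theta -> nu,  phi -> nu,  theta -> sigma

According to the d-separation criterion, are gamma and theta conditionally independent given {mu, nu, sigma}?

No

Enumerating the 3 paths from gamma to theta and testing each for blocking by {mu, nu, sigma}:
  1. gamma → nu ← theta — nu:collider[open] ⇒ active
  2. gamma → nu ← mu → theta — nu:collider[open]; mu:fork[blocks] ⇒ blocked
  3. gamma → nu ← mu → sigma ← theta — nu:collider[open]; mu:fork[blocks]; sigma:collider[open] ⇒ blocked
At least one path is unblocked, so d-separation fails.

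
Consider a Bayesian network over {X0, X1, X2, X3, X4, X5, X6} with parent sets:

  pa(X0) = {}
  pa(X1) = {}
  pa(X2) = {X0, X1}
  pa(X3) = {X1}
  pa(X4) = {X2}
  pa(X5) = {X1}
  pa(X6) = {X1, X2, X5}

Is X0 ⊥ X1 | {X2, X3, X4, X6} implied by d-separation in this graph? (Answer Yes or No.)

No

There are 3 undirected paths between X0 and X1; checking each against the conditioning set {X2, X3, X4, X6}:
Path 1: X0 → X2 ← X1
  X2 is a collider and X2 is conditioned on, which opens it — no node blocks this path, so it is active.
Path 2: X0 → X2 → X6 ← X1
  X2 is a chain here and X2 is conditioned on, so the path is blocked at X2.
Path 3: X0 → X2 → X6 ← X5 ← X1
  X2 is a chain here and X2 is conditioned on, so the path is blocked at X2.
Because an active path exists, X0 and X1 are not d-separated.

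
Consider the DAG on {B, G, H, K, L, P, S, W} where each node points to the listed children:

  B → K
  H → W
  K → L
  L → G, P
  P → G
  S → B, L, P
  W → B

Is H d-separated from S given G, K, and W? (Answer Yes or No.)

Enumerating the 4 paths from H to S and testing each for blocking by {G, K, W}:
Path 1: H → W → B → K → L ← S
  W is a chain here and W is conditioned on, so the path is blocked at W.
Path 2: H → W → B → K → L → G ← P ← S
  W is a chain here and W is conditioned on, so the path is blocked at W.
Path 3: H → W → B → K → L → P ← S
  W is a chain here and W is conditioned on, so the path is blocked at W.
Path 4: H → W → B ← S
  W is a chain here and W is conditioned on, so the path is blocked at W.
Every path is blocked, so H and S are d-separated given {G, K, W}.

Yes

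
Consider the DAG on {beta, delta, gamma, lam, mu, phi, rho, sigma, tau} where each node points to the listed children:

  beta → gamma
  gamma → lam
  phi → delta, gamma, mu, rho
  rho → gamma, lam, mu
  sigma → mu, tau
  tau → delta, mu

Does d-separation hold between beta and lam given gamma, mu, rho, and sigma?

6 paths connect beta and lam; each must be blocked for d-separation to hold:
Path 1: beta → gamma ← phi → mu ← rho → lam
  rho is a fork here and rho is conditioned on, so the path is blocked at rho.
Path 2: beta → gamma ← phi → rho → lam
  rho is a chain here and rho is conditioned on, so the path is blocked at rho.
Path 3: beta → gamma ← phi → delta ← tau → mu ← rho → lam
  delta is a collider here and neither delta nor any of its descendants is conditioned on, so the collider stays closed — the path is blocked at delta.
Path 4: beta → gamma ← phi → delta ← tau ← sigma → mu ← rho → lam
  delta is a collider here and neither delta nor any of its descendants is conditioned on, so the collider stays closed — the path is blocked at delta.
Path 5: beta → gamma ← rho → lam
  rho is a fork here and rho is conditioned on, so the path is blocked at rho.
Path 6: beta → gamma → lam
  gamma is a chain here and gamma is conditioned on, so the path is blocked at gamma.
Every path is blocked, so beta and lam are d-separated given {gamma, mu, rho, sigma}.

Yes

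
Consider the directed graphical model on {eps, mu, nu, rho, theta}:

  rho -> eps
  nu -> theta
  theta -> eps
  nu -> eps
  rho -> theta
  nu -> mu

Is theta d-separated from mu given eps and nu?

Yes — theta and mu are d-separated given {eps, nu}.

3 paths connect theta and mu; each must be blocked for d-separation to hold:
  1. theta → eps ← nu → mu — eps:collider[open]; nu:fork[blocks] ⇒ blocked
  2. theta ← nu → mu — nu:fork[blocks] ⇒ blocked
  3. theta ← rho → eps ← nu → mu — rho:fork[open]; eps:collider[open]; nu:fork[blocks] ⇒ blocked
Since every path is blocked, d-separation holds.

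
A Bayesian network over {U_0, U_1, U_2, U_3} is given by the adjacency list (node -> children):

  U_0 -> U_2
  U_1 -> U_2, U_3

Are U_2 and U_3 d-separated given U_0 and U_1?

The only undirected path from U_2 to U_3 is:
Path 1: U_2 ← U_1 → U_3
  U_1 is a fork here and U_1 is conditioned on, so the path is blocked at U_1.
All paths are blocked; U_2 ⊥ U_3 | {U_0, U_1} holds.

Yes — U_2 and U_3 are d-separated given {U_0, U_1}.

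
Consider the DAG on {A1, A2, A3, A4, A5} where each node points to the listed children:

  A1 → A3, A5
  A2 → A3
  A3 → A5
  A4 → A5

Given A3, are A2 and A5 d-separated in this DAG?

No — A2 and A5 are not d-separated given {A3}.

There are 2 undirected paths between A2 and A5; checking each against the conditioning set {A3}:
  1. A2 → A3 → A5 — A3:chain[blocks] ⇒ blocked
  2. A2 → A3 ← A1 → A5 — A3:collider[open]; A1:fork[open] ⇒ active
Since the path A2 → A3 ← A1 → A5 is active, A2 and A5 are not d-separated given {A3}.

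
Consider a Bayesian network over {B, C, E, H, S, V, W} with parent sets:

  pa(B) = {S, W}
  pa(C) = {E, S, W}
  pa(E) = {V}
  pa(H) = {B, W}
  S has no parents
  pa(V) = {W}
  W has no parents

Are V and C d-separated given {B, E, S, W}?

Yes

We examine all 4 paths between V and C:
  1. V ← W → B ← S → C — W:fork[blocks]; B:collider[open]; S:fork[blocks] ⇒ blocked
  2. V ← W → C — W:fork[blocks] ⇒ blocked
  3. V ← W → H ← B ← S → C — W:fork[blocks]; H:collider[blocks]; B:chain[blocks]; S:fork[blocks] ⇒ blocked
  4. V → E → C — E:chain[blocks] ⇒ blocked
Every path is blocked, so V and C are d-separated given {B, E, S, W}.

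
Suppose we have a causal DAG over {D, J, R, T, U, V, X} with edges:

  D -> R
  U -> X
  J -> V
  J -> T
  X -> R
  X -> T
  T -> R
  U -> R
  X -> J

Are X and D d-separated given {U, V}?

We examine all 4 paths between X and D:
Path 1: X → J → T → R ← D
  R is a collider here and neither R nor any of its descendants is conditioned on, so the collider stays closed — the path is blocked at R.
Path 2: X ← U → R ← D
  U is a fork here and U is conditioned on, so the path is blocked at U.
Path 3: X → R ← D
  R is a collider here and neither R nor any of its descendants is conditioned on, so the collider stays closed — the path is blocked at R.
Path 4: X → T → R ← D
  R is a collider here and neither R nor any of its descendants is conditioned on, so the collider stays closed — the path is blocked at R.
All paths are blocked; X ⊥ D | {U, V} holds.

Yes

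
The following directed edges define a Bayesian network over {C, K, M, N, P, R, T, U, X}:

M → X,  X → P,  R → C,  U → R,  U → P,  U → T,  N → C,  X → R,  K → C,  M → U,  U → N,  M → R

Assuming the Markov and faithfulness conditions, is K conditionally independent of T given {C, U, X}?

We examine all 6 paths between K and T:
Path 1: K → C ← R ← M → X → P ← U → T
  X is a chain here and X is conditioned on, so the path is blocked at X.
Path 2: K → C ← R ← M → U → T
  U is a chain here and U is conditioned on, so the path is blocked at U.
Path 3: K → C ← R ← X → P ← U → T
  X is a fork here and X is conditioned on, so the path is blocked at X.
Path 4: K → C ← R ← X ← M → U → T
  X is a chain here and X is conditioned on, so the path is blocked at X.
Path 5: K → C ← R ← U → T
  U is a fork here and U is conditioned on, so the path is blocked at U.
Path 6: K → C ← N ← U → T
  U is a fork here and U is conditioned on, so the path is blocked at U.
All paths are blocked; K ⊥ T | {C, U, X} holds.

Yes — K and T are d-separated given {C, U, X}.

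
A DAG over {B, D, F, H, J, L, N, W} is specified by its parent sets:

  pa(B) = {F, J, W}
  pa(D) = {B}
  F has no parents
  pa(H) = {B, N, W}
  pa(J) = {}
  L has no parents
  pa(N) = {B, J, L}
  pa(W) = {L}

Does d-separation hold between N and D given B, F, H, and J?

There are 6 undirected paths between N and D; checking each against the conditioning set {B, F, H, J}:
  1. N ← L → W → B → D — L:fork[open]; W:chain[open]; B:chain[blocks] ⇒ blocked
  2. N ← L → W → H ← B → D — L:fork[open]; W:chain[open]; H:collider[open]; B:fork[blocks] ⇒ blocked
  3. N ← B → D — B:fork[blocks] ⇒ blocked
  4. N ← J → B → D — J:fork[blocks]; B:chain[blocks] ⇒ blocked
  5. N → H ← W → B → D — H:collider[open]; W:fork[open]; B:chain[blocks] ⇒ blocked
  6. N → H ← B → D — H:collider[open]; B:fork[blocks] ⇒ blocked
Every path is blocked, so N and D are d-separated given {B, F, H, J}.

Yes — N and D are d-separated given {B, F, H, J}.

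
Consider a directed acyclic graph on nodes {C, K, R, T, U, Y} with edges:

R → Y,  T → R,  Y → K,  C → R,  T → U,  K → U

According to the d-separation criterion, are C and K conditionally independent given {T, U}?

We examine all 2 paths between C and K:
Path 1: C → R ← T → U ← K
  T is a fork here and T is conditioned on, so the path is blocked at T.
Path 2: C → R → Y → K
  R is a chain and R is not conditioned on; Y is a chain and Y is not conditioned on — no node blocks this path, so it is active.
At least one path is unblocked, so d-separation fails.

No — C and K are not d-separated given {T, U}.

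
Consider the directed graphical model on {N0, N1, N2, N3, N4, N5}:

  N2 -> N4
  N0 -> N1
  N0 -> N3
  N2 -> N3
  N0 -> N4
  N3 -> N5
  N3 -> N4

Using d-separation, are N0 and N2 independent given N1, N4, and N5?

No

Enumerating the 4 paths from N0 to N2 and testing each for blocking by {N1, N4, N5}:
Path 1: N0 → N3 → N4 ← N2
  N3 is a chain and N3 is not conditioned on; N4 is a collider and N4 is conditioned on, which opens it — no node blocks this path, so it is active.
Path 2: N0 → N3 ← N2
  N3 is a collider and its descendant N4 is conditioned on, which opens it — no node blocks this path, so it is active.
Path 3: N0 → N4 ← N3 ← N2
  N4 is a collider and N4 is conditioned on, which opens it; N3 is a chain and N3 is not conditioned on — no node blocks this path, so it is active.
Path 4: N0 → N4 ← N2
  N4 is a collider and N4 is conditioned on, which opens it — no node blocks this path, so it is active.
Since the path N0 → N3 → N4 ← N2 is active, N0 and N2 are not d-separated given {N1, N4, N5}.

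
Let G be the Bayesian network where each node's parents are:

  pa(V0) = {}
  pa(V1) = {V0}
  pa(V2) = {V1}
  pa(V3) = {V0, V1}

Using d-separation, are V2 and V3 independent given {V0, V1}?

Yes

2 paths connect V2 and V3; each must be blocked for d-separation to hold:
Path 1: V2 ← V1 ← V0 → V3
  V1 is a chain here and V1 is conditioned on, so the path is blocked at V1.
Path 2: V2 ← V1 → V3
  V1 is a fork here and V1 is conditioned on, so the path is blocked at V1.
All paths are blocked; V2 ⊥ V3 | {V0, V1} holds.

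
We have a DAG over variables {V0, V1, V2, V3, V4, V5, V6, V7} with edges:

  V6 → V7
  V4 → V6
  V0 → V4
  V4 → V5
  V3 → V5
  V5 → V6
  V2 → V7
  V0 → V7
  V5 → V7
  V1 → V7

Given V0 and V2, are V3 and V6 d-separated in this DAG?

Enumerating the 5 paths from V3 to V6 and testing each for blocking by {V0, V2}:
Path 1: V3 → V5 ← V4 ← V0 → V7 ← V6
  V5 is a collider here and neither V5 nor any of its descendants is conditioned on, so the collider stays closed — the path is blocked at V5.
Path 2: V3 → V5 ← V4 → V6
  V5 is a collider here and neither V5 nor any of its descendants is conditioned on, so the collider stays closed — the path is blocked at V5.
Path 3: V3 → V5 → V7 ← V0 → V4 → V6
  V7 is a collider here and neither V7 nor any of its descendants is conditioned on, so the collider stays closed — the path is blocked at V7.
Path 4: V3 → V5 → V7 ← V6
  V7 is a collider here and neither V7 nor any of its descendants is conditioned on, so the collider stays closed — the path is blocked at V7.
Path 5: V3 → V5 → V6
  V5 is a chain and V5 is not conditioned on — no node blocks this path, so it is active.
Since the path V3 → V5 → V6 is active, V3 and V6 are not d-separated given {V0, V2}.

No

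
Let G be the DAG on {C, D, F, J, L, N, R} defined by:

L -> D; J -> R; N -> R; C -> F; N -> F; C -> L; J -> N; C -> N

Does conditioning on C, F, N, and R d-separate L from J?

Yes — L and J are d-separated given {C, F, N, R}.

Enumerating the 4 paths from L to J and testing each for blocking by {C, F, N, R}:
  1. L ← C → N ← J — C:fork[blocks]; N:collider[open] ⇒ blocked
  2. L ← C → N → R ← J — C:fork[blocks]; N:chain[blocks]; R:collider[open] ⇒ blocked
  3. L ← C → F ← N ← J — C:fork[blocks]; F:collider[open]; N:chain[blocks] ⇒ blocked
  4. L ← C → F ← N → R ← J — C:fork[blocks]; F:collider[open]; N:fork[blocks]; R:collider[open] ⇒ blocked
Since every path is blocked, d-separation holds.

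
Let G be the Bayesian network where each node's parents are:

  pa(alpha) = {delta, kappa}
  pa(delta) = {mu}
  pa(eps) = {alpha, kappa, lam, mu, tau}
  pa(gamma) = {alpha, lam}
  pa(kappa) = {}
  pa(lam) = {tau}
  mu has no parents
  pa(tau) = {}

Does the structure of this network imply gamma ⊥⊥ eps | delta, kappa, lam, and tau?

Enumerating the 5 paths from gamma to eps and testing each for blocking by {delta, kappa, lam, tau}:
Path 1: gamma ← alpha → eps
  alpha is a fork and alpha is not conditioned on — no node blocks this path, so it is active.
Path 2: gamma ← alpha ← kappa → eps
  kappa is a fork here and kappa is conditioned on, so the path is blocked at kappa.
Path 3: gamma ← alpha ← delta ← mu → eps
  delta is a chain here and delta is conditioned on, so the path is blocked at delta.
Path 4: gamma ← lam → eps
  lam is a fork here and lam is conditioned on, so the path is blocked at lam.
Path 5: gamma ← lam ← tau → eps
  lam is a chain here and lam is conditioned on, so the path is blocked at lam.
At least one path is unblocked, so d-separation fails.

No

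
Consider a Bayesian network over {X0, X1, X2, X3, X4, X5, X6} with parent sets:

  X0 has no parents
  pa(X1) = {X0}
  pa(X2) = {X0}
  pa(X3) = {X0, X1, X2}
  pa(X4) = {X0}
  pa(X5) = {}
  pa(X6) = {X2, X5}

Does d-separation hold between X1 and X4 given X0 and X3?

Enumerating the 3 paths from X1 to X4 and testing each for blocking by {X0, X3}:
Path 1: X1 → X3 ← X0 → X4
  X0 is a fork here and X0 is conditioned on, so the path is blocked at X0.
Path 2: X1 → X3 ← X2 ← X0 → X4
  X0 is a fork here and X0 is conditioned on, so the path is blocked at X0.
Path 3: X1 ← X0 → X4
  X0 is a fork here and X0 is conditioned on, so the path is blocked at X0.
Since every path is blocked, d-separation holds.

Yes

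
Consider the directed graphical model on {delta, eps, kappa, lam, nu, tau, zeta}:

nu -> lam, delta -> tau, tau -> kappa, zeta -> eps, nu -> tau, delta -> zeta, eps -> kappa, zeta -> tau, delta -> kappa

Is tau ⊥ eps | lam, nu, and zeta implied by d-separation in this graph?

Yes — tau and eps are d-separated given {lam, nu, zeta}.

There are 6 undirected paths between tau and eps; checking each against the conditioning set {lam, nu, zeta}:
  1. tau ← zeta ← delta → kappa ← eps — zeta:chain[blocks]; delta:fork[open]; kappa:collider[blocks] ⇒ blocked
  2. tau ← zeta → eps — zeta:fork[blocks] ⇒ blocked
  3. tau → kappa ← delta → zeta → eps — kappa:collider[blocks]; delta:fork[open]; zeta:chain[blocks] ⇒ blocked
  4. tau → kappa ← eps — kappa:collider[blocks] ⇒ blocked
  5. tau ← delta → zeta → eps — delta:fork[open]; zeta:chain[blocks] ⇒ blocked
  6. tau ← delta → kappa ← eps — delta:fork[open]; kappa:collider[blocks] ⇒ blocked
All paths are blocked; tau ⊥ eps | {lam, nu, zeta} holds.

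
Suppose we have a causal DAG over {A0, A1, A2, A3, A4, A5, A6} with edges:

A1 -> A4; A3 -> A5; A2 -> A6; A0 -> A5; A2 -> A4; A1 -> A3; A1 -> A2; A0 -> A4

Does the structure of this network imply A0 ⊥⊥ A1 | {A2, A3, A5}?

3 paths connect A0 and A1; each must be blocked for d-separation to hold:
  1. A0 → A4 ← A1 — A4:collider[blocks] ⇒ blocked
  2. A0 → A4 ← A2 ← A1 — A4:collider[blocks]; A2:chain[blocks] ⇒ blocked
  3. A0 → A5 ← A3 ← A1 — A5:collider[open]; A3:chain[blocks] ⇒ blocked
Since every path is blocked, d-separation holds.

Yes — A0 and A1 are d-separated given {A2, A3, A5}.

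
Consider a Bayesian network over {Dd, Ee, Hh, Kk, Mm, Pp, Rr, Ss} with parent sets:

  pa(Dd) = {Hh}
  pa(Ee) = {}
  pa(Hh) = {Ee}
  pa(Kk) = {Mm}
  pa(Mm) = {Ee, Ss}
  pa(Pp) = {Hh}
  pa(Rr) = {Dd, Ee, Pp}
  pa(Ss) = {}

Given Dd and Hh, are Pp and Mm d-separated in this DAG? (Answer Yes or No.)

There are 4 undirected paths between Pp and Mm; checking each against the conditioning set {Dd, Hh}:
Path 1: Pp → Rr ← Ee → Mm
  Rr is a collider here and neither Rr nor any of its descendants is conditioned on, so the collider stays closed — the path is blocked at Rr.
Path 2: Pp → Rr ← Dd ← Hh ← Ee → Mm
  Rr is a collider here and neither Rr nor any of its descendants is conditioned on, so the collider stays closed — the path is blocked at Rr.
Path 3: Pp ← Hh ← Ee → Mm
  Hh is a chain here and Hh is conditioned on, so the path is blocked at Hh.
Path 4: Pp ← Hh → Dd → Rr ← Ee → Mm
  Hh is a fork here and Hh is conditioned on, so the path is blocked at Hh.
Every path is blocked, so Pp and Mm are d-separated given {Dd, Hh}.

Yes — Pp and Mm are d-separated given {Dd, Hh}.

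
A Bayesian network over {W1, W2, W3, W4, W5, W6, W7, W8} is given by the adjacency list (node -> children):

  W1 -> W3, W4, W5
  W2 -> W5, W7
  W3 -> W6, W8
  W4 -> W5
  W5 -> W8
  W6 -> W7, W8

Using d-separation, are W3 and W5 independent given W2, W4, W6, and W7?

No — W3 and W5 are not d-separated given {W2, W4, W6, W7}.

We examine all 6 paths between W3 and W5:
Path 1: W3 ← W1 → W4 → W5
  W4 is a chain here and W4 is conditioned on, so the path is blocked at W4.
Path 2: W3 ← W1 → W5
  W1 is a fork and W1 is not conditioned on — no node blocks this path, so it is active.
Path 3: W3 → W6 → W7 ← W2 → W5
  W6 is a chain here and W6 is conditioned on, so the path is blocked at W6.
Path 4: W3 → W6 → W8 ← W5
  W6 is a chain here and W6 is conditioned on, so the path is blocked at W6.
Path 5: W3 → W8 ← W6 → W7 ← W2 → W5
  W8 is a collider here and neither W8 nor any of its descendants is conditioned on, so the collider stays closed — the path is blocked at W8.
Path 6: W3 → W8 ← W5
  W8 is a collider here and neither W8 nor any of its descendants is conditioned on, so the collider stays closed — the path is blocked at W8.
At least one path is unblocked, so d-separation fails.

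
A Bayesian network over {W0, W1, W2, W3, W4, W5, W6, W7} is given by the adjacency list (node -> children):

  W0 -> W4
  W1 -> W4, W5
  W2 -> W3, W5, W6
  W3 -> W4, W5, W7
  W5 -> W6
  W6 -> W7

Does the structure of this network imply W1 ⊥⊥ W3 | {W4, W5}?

No

Enumerating the 6 paths from W1 to W3 and testing each for blocking by {W4, W5}:
Path 1: W1 → W4 ← W3
  W4 is a collider and W4 is conditioned on, which opens it — no node blocks this path, so it is active.
Path 2: W1 → W5 ← W2 → W6 → W7 ← W3
  W7 is a collider here and neither W7 nor any of its descendants is conditioned on, so the collider stays closed — the path is blocked at W7.
Path 3: W1 → W5 ← W2 → W3
  W5 is a collider and W5 is conditioned on, which opens it; W2 is a fork and W2 is not conditioned on — no node blocks this path, so it is active.
Path 4: W1 → W5 → W6 ← W2 → W3
  W5 is a chain here and W5 is conditioned on, so the path is blocked at W5.
Path 5: W1 → W5 → W6 → W7 ← W3
  W5 is a chain here and W5 is conditioned on, so the path is blocked at W5.
Path 6: W1 → W5 ← W3
  W5 is a collider and W5 is conditioned on, which opens it — no node blocks this path, so it is active.
Since the path W1 → W4 ← W3 is active, W1 and W3 are not d-separated given {W4, W5}.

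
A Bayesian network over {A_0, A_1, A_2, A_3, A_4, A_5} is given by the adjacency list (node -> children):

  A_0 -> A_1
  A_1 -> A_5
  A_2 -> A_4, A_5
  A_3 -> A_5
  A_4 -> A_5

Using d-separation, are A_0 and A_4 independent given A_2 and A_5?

No — A_0 and A_4 are not d-separated given {A_2, A_5}.

We examine all 2 paths between A_0 and A_4:
  1. A_0 → A_1 → A_5 ← A_2 → A_4 — A_1:chain[open]; A_5:collider[open]; A_2:fork[blocks] ⇒ blocked
  2. A_0 → A_1 → A_5 ← A_4 — A_1:chain[open]; A_5:collider[open] ⇒ active
Since the path A_0 → A_1 → A_5 ← A_4 is active, A_0 and A_4 are not d-separated given {A_2, A_5}.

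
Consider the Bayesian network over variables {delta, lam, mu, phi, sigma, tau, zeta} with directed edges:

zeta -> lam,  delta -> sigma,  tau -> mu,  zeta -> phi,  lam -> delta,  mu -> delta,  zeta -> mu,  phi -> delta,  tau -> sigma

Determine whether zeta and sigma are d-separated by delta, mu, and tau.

There are 6 undirected paths between zeta and sigma; checking each against the conditioning set {delta, mu, tau}:
  1. zeta → mu → delta → sigma — mu:chain[blocks]; delta:chain[blocks] ⇒ blocked
  2. zeta → mu ← tau → sigma — mu:collider[open]; tau:fork[blocks] ⇒ blocked
  3. zeta → lam → delta ← mu ← tau → sigma — lam:chain[open]; delta:collider[open]; mu:chain[blocks]; tau:fork[blocks] ⇒ blocked
  4. zeta → lam → delta → sigma — lam:chain[open]; delta:chain[blocks] ⇒ blocked
  5. zeta → phi → delta ← mu ← tau → sigma — phi:chain[open]; delta:collider[open]; mu:chain[blocks]; tau:fork[blocks] ⇒ blocked
  6. zeta → phi → delta → sigma — phi:chain[open]; delta:chain[blocks] ⇒ blocked
Every path is blocked, so zeta and sigma are d-separated given {delta, mu, tau}.

Yes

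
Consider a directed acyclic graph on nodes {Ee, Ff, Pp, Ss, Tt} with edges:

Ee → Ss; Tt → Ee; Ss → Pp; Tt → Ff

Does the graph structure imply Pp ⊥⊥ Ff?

No

There is one path between Pp and Ff:
Path 1: Pp ← Ss ← Ee ← Tt → Ff
  Ss is a chain and Ss is not conditioned on; Ee is a chain and Ee is not conditioned on; Tt is a fork and Tt is not conditioned on — no node blocks this path, so it is active.
Because an active path exists, Pp and Ff are not d-separated.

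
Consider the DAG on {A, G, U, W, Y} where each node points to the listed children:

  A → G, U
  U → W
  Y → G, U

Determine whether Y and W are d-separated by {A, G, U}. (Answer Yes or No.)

Yes — Y and W are d-separated given {A, G, U}.

2 paths connect Y and W; each must be blocked for d-separation to hold:
Path 1: Y → U → W
  U is a chain here and U is conditioned on, so the path is blocked at U.
Path 2: Y → G ← A → U → W
  A is a fork here and A is conditioned on, so the path is blocked at A.
Every path is blocked, so Y and W are d-separated given {A, G, U}.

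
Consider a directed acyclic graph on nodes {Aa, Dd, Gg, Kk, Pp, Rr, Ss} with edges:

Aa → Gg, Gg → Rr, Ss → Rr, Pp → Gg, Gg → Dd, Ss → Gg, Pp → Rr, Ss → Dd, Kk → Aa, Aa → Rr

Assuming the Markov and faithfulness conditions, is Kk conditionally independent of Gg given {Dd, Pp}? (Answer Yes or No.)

No

There are 5 undirected paths between Kk and Gg; checking each against the conditioning set {Dd, Pp}:
Path 1: Kk → Aa → Rr ← Ss → Gg
  Rr is a collider here and neither Rr nor any of its descendants is conditioned on, so the collider stays closed — the path is blocked at Rr.
Path 2: Kk → Aa → Rr ← Ss → Dd ← Gg
  Rr is a collider here and neither Rr nor any of its descendants is conditioned on, so the collider stays closed — the path is blocked at Rr.
Path 3: Kk → Aa → Rr ← Pp → Gg
  Rr is a collider here and neither Rr nor any of its descendants is conditioned on, so the collider stays closed — the path is blocked at Rr.
Path 4: Kk → Aa → Rr ← Gg
  Rr is a collider here and neither Rr nor any of its descendants is conditioned on, so the collider stays closed — the path is blocked at Rr.
Path 5: Kk → Aa → Gg
  Aa is a chain and Aa is not conditioned on — no node blocks this path, so it is active.
Since the path Kk → Aa → Gg is active, Kk and Gg are not d-separated given {Dd, Pp}.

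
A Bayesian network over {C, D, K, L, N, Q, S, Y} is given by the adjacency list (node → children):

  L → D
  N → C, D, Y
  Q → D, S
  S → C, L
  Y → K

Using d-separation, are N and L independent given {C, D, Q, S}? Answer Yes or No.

We examine all 4 paths between N and L:
  1. N → C ← S ← Q → D ← L — C:collider[open]; S:chain[blocks]; Q:fork[blocks]; D:collider[open] ⇒ blocked
  2. N → C ← S → L — C:collider[open]; S:fork[blocks] ⇒ blocked
  3. N → D ← Q → S → L — D:collider[open]; Q:fork[blocks]; S:chain[blocks] ⇒ blocked
  4. N → D ← L — D:collider[open] ⇒ active
Because an active path exists, N and L are not d-separated.

No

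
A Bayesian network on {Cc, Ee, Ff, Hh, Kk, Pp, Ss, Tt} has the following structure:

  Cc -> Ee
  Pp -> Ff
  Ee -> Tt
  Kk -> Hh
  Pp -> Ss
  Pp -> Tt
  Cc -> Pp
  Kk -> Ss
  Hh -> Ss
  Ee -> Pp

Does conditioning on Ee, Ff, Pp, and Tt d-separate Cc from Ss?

3 paths connect Cc and Ss; each must be blocked for d-separation to hold:
Path 1: Cc → Ee → Pp → Ss
  Ee is a chain here and Ee is conditioned on, so the path is blocked at Ee.
Path 2: Cc → Ee → Tt ← Pp → Ss
  Ee is a chain here and Ee is conditioned on, so the path is blocked at Ee.
Path 3: Cc → Pp → Ss
  Pp is a chain here and Pp is conditioned on, so the path is blocked at Pp.
Every path is blocked, so Cc and Ss are d-separated given {Ee, Ff, Pp, Tt}.

Yes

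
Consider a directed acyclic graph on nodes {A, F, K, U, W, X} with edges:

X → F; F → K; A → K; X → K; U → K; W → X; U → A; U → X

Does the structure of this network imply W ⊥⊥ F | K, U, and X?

There are 4 undirected paths between W and F; checking each against the conditioning set {K, U, X}:
Path 1: W → X → F
  X is a chain here and X is conditioned on, so the path is blocked at X.
Path 2: W → X ← U → A → K ← F
  U is a fork here and U is conditioned on, so the path is blocked at U.
Path 3: W → X ← U → K ← F
  U is a fork here and U is conditioned on, so the path is blocked at U.
Path 4: W → X → K ← F
  X is a chain here and X is conditioned on, so the path is blocked at X.
All paths are blocked; W ⊥ F | {K, U, X} holds.

Yes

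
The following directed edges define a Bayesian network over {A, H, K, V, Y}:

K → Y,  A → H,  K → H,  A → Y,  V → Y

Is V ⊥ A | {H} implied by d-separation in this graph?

Yes

Enumerating the 2 paths from V to A and testing each for blocking by {H}:
  1. V → Y ← K → H ← A — Y:collider[blocks]; K:fork[open]; H:collider[open] ⇒ blocked
  2. V → Y ← A — Y:collider[blocks] ⇒ blocked
Since every path is blocked, d-separation holds.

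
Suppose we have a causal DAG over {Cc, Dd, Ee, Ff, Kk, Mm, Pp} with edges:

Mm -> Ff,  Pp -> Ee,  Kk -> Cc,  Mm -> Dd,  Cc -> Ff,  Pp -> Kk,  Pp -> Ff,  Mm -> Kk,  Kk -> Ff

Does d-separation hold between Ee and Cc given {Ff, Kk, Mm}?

No — Ee and Cc are not d-separated given {Ff, Kk, Mm}.

There are 6 undirected paths between Ee and Cc; checking each against the conditioning set {Ff, Kk, Mm}:
Path 1: Ee ← Pp → Kk ← Mm → Ff ← Cc
  Mm is a fork here and Mm is conditioned on, so the path is blocked at Mm.
Path 2: Ee ← Pp → Kk → Cc
  Kk is a chain here and Kk is conditioned on, so the path is blocked at Kk.
Path 3: Ee ← Pp → Kk → Ff ← Cc
  Kk is a chain here and Kk is conditioned on, so the path is blocked at Kk.
Path 4: Ee ← Pp → Ff ← Mm → Kk → Cc
  Mm is a fork here and Mm is conditioned on, so the path is blocked at Mm.
Path 5: Ee ← Pp → Ff ← Cc
  Pp is a fork and Pp is not conditioned on; Ff is a collider and Ff is conditioned on, which opens it — no node blocks this path, so it is active.
Path 6: Ee ← Pp → Ff ← Kk → Cc
  Kk is a fork here and Kk is conditioned on, so the path is blocked at Kk.
Since the path Ee ← Pp → Ff ← Cc is active, Ee and Cc are not d-separated given {Ff, Kk, Mm}.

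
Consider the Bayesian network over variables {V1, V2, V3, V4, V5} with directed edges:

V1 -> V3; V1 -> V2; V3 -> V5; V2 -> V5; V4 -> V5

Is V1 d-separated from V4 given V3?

Yes

Enumerating the 2 paths from V1 to V4 and testing each for blocking by {V3}:
  1. V1 → V3 → V5 ← V4 — V3:chain[blocks]; V5:collider[blocks] ⇒ blocked
  2. V1 → V2 → V5 ← V4 — V2:chain[open]; V5:collider[blocks] ⇒ blocked
Every path is blocked, so V1 and V4 are d-separated given {V3}.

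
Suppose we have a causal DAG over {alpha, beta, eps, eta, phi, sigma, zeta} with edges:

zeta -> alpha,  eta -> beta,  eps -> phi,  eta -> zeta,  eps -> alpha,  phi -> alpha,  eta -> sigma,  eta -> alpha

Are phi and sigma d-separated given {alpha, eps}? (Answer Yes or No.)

Enumerating the 4 paths from phi to sigma and testing each for blocking by {alpha, eps}:
  1. phi → alpha ← eta → sigma — alpha:collider[open]; eta:fork[open] ⇒ active
  2. phi → alpha ← zeta ← eta → sigma — alpha:collider[open]; zeta:chain[open]; eta:fork[open] ⇒ active
  3. phi ← eps → alpha ← eta → sigma — eps:fork[blocks]; alpha:collider[open]; eta:fork[open] ⇒ blocked
  4. phi ← eps → alpha ← zeta ← eta → sigma — eps:fork[blocks]; alpha:collider[open]; zeta:chain[open]; eta:fork[open] ⇒ blocked
At least one path is unblocked, so d-separation fails.

No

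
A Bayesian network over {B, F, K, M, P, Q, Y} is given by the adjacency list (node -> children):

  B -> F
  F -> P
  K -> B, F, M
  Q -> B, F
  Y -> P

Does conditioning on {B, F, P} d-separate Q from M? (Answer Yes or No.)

4 paths connect Q and M; each must be blocked for d-separation to hold:
Path 1: Q → B → F ← K → M
  B is a chain here and B is conditioned on, so the path is blocked at B.
Path 2: Q → B ← K → M
  B is a collider and B is conditioned on, which opens it; K is a fork and K is not conditioned on — no node blocks this path, so it is active.
Path 3: Q → F ← B ← K → M
  B is a chain here and B is conditioned on, so the path is blocked at B.
Path 4: Q → F ← K → M
  F is a collider and F is conditioned on, which opens it; K is a fork and K is not conditioned on — no node blocks this path, so it is active.
Since the path Q → B ← K → M is active, Q and M are not d-separated given {B, F, P}.

No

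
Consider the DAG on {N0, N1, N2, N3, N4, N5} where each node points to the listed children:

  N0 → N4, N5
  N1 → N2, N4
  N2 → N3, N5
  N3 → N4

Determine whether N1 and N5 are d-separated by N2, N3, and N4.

No

There are 4 undirected paths between N1 and N5; checking each against the conditioning set {N2, N3, N4}:
Path 1: N1 → N4 ← N0 → N5
  N4 is a collider and N4 is conditioned on, which opens it; N0 is a fork and N0 is not conditioned on — no node blocks this path, so it is active.
Path 2: N1 → N4 ← N3 ← N2 → N5
  N3 is a chain here and N3 is conditioned on, so the path is blocked at N3.
Path 3: N1 → N2 → N5
  N2 is a chain here and N2 is conditioned on, so the path is blocked at N2.
Path 4: N1 → N2 → N3 → N4 ← N0 → N5
  N2 is a chain here and N2 is conditioned on, so the path is blocked at N2.
Because an active path exists, N1 and N5 are not d-separated.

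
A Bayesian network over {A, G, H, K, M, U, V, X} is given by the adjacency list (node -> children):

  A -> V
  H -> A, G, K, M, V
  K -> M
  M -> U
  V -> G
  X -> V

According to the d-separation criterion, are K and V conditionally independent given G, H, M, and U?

We examine all 6 paths between K and V:
Path 1: K ← H → G ← V
  H is a fork here and H is conditioned on, so the path is blocked at H.
Path 2: K ← H → V
  H is a fork here and H is conditioned on, so the path is blocked at H.
Path 3: K ← H → A → V
  H is a fork here and H is conditioned on, so the path is blocked at H.
Path 4: K → M ← H → G ← V
  H is a fork here and H is conditioned on, so the path is blocked at H.
Path 5: K → M ← H → V
  H is a fork here and H is conditioned on, so the path is blocked at H.
Path 6: K → M ← H → A → V
  H is a fork here and H is conditioned on, so the path is blocked at H.
All paths are blocked; K ⊥ V | {G, H, M, U} holds.

Yes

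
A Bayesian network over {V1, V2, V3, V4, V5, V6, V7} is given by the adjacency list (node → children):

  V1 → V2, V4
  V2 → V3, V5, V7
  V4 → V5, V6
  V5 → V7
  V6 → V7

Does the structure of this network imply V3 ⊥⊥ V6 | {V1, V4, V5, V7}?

6 paths connect V3 and V6; each must be blocked for d-separation to hold:
Path 1: V3 ← V2 → V7 ← V5 ← V4 → V6
  V5 is a chain here and V5 is conditioned on, so the path is blocked at V5.
Path 2: V3 ← V2 → V7 ← V6
  V2 is a fork and V2 is not conditioned on; V7 is a collider and V7 is conditioned on, which opens it — no node blocks this path, so it is active.
Path 3: V3 ← V2 ← V1 → V4 → V5 → V7 ← V6
  V1 is a fork here and V1 is conditioned on, so the path is blocked at V1.
Path 4: V3 ← V2 ← V1 → V4 → V6
  V1 is a fork here and V1 is conditioned on, so the path is blocked at V1.
Path 5: V3 ← V2 → V5 → V7 ← V6
  V5 is a chain here and V5 is conditioned on, so the path is blocked at V5.
Path 6: V3 ← V2 → V5 ← V4 → V6
  V4 is a fork here and V4 is conditioned on, so the path is blocked at V4.
Because an active path exists, V3 and V6 are not d-separated.

No — V3 and V6 are not d-separated given {V1, V4, V5, V7}.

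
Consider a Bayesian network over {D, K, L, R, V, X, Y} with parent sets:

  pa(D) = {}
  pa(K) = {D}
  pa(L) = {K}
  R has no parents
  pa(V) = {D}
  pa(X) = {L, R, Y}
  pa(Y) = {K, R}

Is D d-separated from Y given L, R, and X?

3 paths connect D and Y; each must be blocked for d-separation to hold:
  1. D → K → L → X ← R → Y — K:chain[open]; L:chain[blocks]; X:collider[open]; R:fork[blocks] ⇒ blocked
  2. D → K → L → X ← Y — K:chain[open]; L:chain[blocks]; X:collider[open] ⇒ blocked
  3. D → K → Y — K:chain[open] ⇒ active
Since the path D → K → Y is active, D and Y are not d-separated given {L, R, X}.

No — D and Y are not d-separated given {L, R, X}.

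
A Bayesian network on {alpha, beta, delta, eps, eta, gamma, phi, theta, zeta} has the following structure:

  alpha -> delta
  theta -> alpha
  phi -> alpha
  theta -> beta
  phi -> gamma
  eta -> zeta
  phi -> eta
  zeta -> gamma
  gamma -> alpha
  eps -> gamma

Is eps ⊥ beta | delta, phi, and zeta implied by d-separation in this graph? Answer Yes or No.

3 paths connect eps and beta; each must be blocked for d-separation to hold:
Path 1: eps → gamma ← zeta ← eta ← phi → alpha ← theta → beta
  zeta is a chain here and zeta is conditioned on, so the path is blocked at zeta.
Path 2: eps → gamma ← phi → alpha ← theta → beta
  phi is a fork here and phi is conditioned on, so the path is blocked at phi.
Path 3: eps → gamma → alpha ← theta → beta
  gamma is a chain and gamma is not conditioned on; alpha is a collider and its descendant delta is conditioned on, which opens it; theta is a fork and theta is not conditioned on — no node blocks this path, so it is active.
Since the path eps → gamma → alpha ← theta → beta is active, eps and beta are not d-separated given {delta, phi, zeta}.

No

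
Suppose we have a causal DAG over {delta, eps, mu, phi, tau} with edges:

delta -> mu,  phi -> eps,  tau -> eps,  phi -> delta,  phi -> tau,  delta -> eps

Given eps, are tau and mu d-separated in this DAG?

No — tau and mu are not d-separated given {eps}.

Enumerating the 4 paths from tau to mu and testing each for blocking by {eps}:
Path 1: tau → eps ← delta → mu
  eps is a collider and eps is conditioned on, which opens it; delta is a fork and delta is not conditioned on — no node blocks this path, so it is active.
Path 2: tau → eps ← phi → delta → mu
  eps is a collider and eps is conditioned on, which opens it; phi is a fork and phi is not conditioned on; delta is a chain and delta is not conditioned on — no node blocks this path, so it is active.
Path 3: tau ← phi → delta → mu
  phi is a fork and phi is not conditioned on; delta is a chain and delta is not conditioned on — no node blocks this path, so it is active.
Path 4: tau ← phi → eps ← delta → mu
  phi is a fork and phi is not conditioned on; eps is a collider and eps is conditioned on, which opens it; delta is a fork and delta is not conditioned on — no node blocks this path, so it is active.
At least one path is unblocked, so d-separation fails.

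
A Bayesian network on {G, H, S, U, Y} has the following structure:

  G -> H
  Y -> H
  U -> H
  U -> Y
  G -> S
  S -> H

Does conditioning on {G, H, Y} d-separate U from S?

4 paths connect U and S; each must be blocked for d-separation to hold:
Path 1: U → H ← S
  H is a collider and H is conditioned on, which opens it — no node blocks this path, so it is active.
Path 2: U → H ← G → S
  G is a fork here and G is conditioned on, so the path is blocked at G.
Path 3: U → Y → H ← S
  Y is a chain here and Y is conditioned on, so the path is blocked at Y.
Path 4: U → Y → H ← G → S
  Y is a chain here and Y is conditioned on, so the path is blocked at Y.
At least one path is unblocked, so d-separation fails.

No — U and S are not d-separated given {G, H, Y}.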